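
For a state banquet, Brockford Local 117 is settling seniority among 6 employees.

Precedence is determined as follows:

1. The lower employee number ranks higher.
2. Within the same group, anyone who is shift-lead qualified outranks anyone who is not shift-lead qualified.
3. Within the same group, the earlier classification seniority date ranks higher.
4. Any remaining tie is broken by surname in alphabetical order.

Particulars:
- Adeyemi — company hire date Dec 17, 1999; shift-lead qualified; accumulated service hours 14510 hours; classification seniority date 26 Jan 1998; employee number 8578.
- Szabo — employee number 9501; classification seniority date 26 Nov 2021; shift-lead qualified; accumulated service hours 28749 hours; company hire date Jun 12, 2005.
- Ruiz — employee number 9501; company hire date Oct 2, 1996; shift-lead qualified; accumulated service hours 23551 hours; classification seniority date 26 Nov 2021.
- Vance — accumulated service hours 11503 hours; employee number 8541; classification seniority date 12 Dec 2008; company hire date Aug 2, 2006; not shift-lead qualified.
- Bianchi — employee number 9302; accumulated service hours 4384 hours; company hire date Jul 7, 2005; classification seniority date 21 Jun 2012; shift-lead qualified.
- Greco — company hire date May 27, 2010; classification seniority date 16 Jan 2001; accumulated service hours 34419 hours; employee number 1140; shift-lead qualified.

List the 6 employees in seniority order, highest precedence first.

Greco, Vance, Adeyemi, Bianchi, Ruiz, Szabo

By employee number (lower first): Greco (1140); then Vance (8541); then Adeyemi (8578); then Bianchi (9302); then Ruiz and Szabo (both 9501).
Ruiz and Szabo are each shift-lead qualified, so the next rule applies.
Ruiz and Szabo both have classification seniority date 26 Nov 2021, so the next rule applies.
Among Ruiz and Szabo, alphabetically by surname: Ruiz before Szabo.
Full order: Greco, Vance, Adeyemi, Bianchi, Ruiz, Szabo.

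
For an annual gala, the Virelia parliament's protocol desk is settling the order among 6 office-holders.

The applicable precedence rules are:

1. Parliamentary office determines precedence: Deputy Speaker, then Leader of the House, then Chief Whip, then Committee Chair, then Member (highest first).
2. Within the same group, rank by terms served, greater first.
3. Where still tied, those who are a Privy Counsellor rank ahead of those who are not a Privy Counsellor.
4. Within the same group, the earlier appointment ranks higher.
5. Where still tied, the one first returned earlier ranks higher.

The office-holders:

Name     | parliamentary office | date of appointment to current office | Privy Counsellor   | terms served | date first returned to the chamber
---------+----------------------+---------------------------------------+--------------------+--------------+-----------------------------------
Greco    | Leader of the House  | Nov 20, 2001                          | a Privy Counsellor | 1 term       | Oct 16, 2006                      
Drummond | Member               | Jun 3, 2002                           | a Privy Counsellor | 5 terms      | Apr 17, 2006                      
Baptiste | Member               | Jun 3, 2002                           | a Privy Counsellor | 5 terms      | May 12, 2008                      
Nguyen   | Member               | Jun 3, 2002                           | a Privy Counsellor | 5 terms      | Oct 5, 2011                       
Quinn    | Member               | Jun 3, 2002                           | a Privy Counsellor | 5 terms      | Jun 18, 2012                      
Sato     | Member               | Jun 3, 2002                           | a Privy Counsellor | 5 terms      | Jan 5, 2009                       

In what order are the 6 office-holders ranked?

By parliamentary office: Greco (Leader of the House); then Drummond, Baptiste, Sato, Nguyen and Quinn (Member).
Drummond, Baptiste, Sato, Nguyen and Quinn all have terms served 5 terms, so the next rule applies.
Drummond, Baptiste, Sato, Nguyen and Quinn are each a Privy Counsellor, so the next rule applies.
Drummond, Baptiste, Sato, Nguyen and Quinn all have date of appointment to current office Jun 3, 2002, so the next rule applies.
Among Drummond, Baptiste, Sato, Nguyen and Quinn, by date first returned to the chamber (earlier first): Drummond (Apr 17, 2006) before Baptiste (May 12, 2008) before Sato (Jan 5, 2009) before Nguyen (Oct 5, 2011) before Quinn (Jun 18, 2012).
Full order: Greco, Drummond, Baptiste, Sato, Nguyen, Quinn.

Greco, Drummond, Baptiste, Sato, Nguyen, Quinn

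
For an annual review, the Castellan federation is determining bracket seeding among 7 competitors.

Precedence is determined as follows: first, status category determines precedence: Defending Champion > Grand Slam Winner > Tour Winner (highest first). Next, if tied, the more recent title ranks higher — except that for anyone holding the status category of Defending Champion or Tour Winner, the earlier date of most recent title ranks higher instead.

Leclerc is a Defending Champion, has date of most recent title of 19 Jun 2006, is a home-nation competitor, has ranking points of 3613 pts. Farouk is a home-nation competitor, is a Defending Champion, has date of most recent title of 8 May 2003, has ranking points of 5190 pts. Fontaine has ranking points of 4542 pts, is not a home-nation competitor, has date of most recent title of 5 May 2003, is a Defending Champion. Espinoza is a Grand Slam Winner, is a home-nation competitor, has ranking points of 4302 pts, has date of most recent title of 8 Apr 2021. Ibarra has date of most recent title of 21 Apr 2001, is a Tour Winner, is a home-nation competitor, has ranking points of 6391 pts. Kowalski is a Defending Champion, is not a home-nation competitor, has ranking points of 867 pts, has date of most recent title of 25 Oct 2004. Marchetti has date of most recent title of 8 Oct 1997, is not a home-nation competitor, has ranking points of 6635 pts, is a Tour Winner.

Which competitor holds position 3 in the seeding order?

Kowalski

By status category: Fontaine, Farouk, Kowalski and Leclerc (Defending Champion); then Espinoza (Grand Slam Winner); then Marchetti and Ibarra (Tour Winner).
Among Fontaine, Farouk, Kowalski and Leclerc, by date of most recent title (earlier first) (reversed rule for this group): Fontaine (5 May 2003) before Farouk (8 May 2003) before Kowalski (25 Oct 2004) before Leclerc (19 Jun 2006).
Among Marchetti and Ibarra, by date of most recent title (earlier first) (reversed rule for this group): Marchetti (8 Oct 1997) before Ibarra (21 Apr 2001).
Order: Fontaine, Farouk, Kowalski, Leclerc, Espinoza, Marchetti, Ibarra.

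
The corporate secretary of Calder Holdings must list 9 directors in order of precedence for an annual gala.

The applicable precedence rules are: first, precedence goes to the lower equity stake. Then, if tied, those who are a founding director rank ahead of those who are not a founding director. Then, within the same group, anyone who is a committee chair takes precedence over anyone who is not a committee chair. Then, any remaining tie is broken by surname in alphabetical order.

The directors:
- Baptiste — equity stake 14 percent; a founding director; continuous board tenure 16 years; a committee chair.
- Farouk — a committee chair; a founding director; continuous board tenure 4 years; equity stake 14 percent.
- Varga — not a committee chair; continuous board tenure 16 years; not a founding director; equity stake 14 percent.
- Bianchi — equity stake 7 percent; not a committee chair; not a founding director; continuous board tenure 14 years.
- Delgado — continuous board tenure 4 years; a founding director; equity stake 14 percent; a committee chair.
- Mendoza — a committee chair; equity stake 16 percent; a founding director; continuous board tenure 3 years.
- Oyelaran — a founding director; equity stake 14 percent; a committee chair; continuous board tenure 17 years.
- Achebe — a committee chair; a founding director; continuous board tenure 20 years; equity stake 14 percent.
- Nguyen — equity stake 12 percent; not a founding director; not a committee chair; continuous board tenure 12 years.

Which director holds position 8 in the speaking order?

By equity stake (lower first): Bianchi (7 percent); then Nguyen (12 percent); then Achebe, Baptiste, Delgado, Farouk, Oyelaran and Varga (each 14 percent); then Mendoza (16 percent).
Among Achebe, Baptiste, Delgado, Farouk, Oyelaran and Varga, a founding director before not a founding director: Achebe, Baptiste, Delgado, Farouk and Oyelaran (a founding director) before Varga (not a founding director).
Achebe, Baptiste, Delgado, Farouk and Oyelaran are each a committee chair, so the next rule applies.
Among Achebe, Baptiste, Delgado, Farouk and Oyelaran, alphabetically by surname: Achebe before Baptiste before Delgado before Farouk before Oyelaran.
Order: Bianchi, Nguyen, Achebe, Baptiste, Delgado, Farouk, Oyelaran, Varga, Mendoza.

Varga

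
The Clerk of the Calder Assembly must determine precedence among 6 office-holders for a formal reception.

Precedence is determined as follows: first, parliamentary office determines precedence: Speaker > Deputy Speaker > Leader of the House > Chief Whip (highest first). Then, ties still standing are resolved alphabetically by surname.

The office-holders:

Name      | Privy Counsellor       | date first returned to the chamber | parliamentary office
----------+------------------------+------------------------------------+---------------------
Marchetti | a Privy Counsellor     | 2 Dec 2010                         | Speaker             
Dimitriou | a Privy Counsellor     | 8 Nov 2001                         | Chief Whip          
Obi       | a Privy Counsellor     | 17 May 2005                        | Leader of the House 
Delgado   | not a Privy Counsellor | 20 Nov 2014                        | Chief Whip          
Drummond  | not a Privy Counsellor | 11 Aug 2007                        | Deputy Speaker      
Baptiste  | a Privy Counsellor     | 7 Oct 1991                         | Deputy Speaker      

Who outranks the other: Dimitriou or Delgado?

Delgado

By parliamentary office: Marchetti (Speaker); then Baptiste and Drummond (Deputy Speaker); then Obi (Leader of the House); then Delgado and Dimitriou (Chief Whip).
Among Baptiste and Drummond, alphabetically by surname: Baptiste before Drummond.
Among Delgado and Dimitriou, alphabetically by surname: Delgado before Dimitriou.
So Delgado takes precedence.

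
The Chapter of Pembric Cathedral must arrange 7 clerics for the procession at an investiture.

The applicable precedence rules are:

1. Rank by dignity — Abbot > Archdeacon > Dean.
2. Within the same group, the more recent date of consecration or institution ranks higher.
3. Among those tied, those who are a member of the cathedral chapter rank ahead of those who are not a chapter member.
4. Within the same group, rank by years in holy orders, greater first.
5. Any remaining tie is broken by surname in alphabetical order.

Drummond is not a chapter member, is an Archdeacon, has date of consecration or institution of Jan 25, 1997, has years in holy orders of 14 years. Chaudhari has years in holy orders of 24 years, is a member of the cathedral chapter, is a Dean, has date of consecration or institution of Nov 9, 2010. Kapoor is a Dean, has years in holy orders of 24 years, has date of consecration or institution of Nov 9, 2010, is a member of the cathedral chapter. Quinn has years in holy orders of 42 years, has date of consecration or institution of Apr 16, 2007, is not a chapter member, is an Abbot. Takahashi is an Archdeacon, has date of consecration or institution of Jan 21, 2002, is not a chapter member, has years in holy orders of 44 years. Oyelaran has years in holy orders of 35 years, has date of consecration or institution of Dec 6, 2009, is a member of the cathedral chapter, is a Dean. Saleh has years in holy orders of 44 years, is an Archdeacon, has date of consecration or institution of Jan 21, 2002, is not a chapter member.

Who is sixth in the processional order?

Kapoor

By dignity: Quinn (Abbot); then Saleh, Takahashi and Drummond (Archdeacon); then Chaudhari, Kapoor and Oyelaran (Dean).
Among Saleh, Takahashi and Drummond, by date of consecration or institution (later first): Saleh and Takahashi (Jan 21, 2002) before Drummond (Jan 25, 1997).
Saleh and Takahashi are each not a chapter member, so the next rule applies.
Saleh and Takahashi both have years in holy orders 44 years, so the next rule applies.
Among Saleh and Takahashi, alphabetically by surname: Saleh before Takahashi.
Among Chaudhari, Kapoor and Oyelaran, by date of consecration or institution (later first): Chaudhari and Kapoor (Nov 9, 2010) before Oyelaran (Dec 6, 2009).
Chaudhari and Kapoor are each a member of the cathedral chapter, so the next rule applies.
Chaudhari and Kapoor both have years in holy orders 24 years, so the next rule applies.
Among Chaudhari and Kapoor, alphabetically by surname: Chaudhari before Kapoor.
Order: Quinn, Saleh, Takahashi, Drummond, Chaudhari, Kapoor, Oyelaran.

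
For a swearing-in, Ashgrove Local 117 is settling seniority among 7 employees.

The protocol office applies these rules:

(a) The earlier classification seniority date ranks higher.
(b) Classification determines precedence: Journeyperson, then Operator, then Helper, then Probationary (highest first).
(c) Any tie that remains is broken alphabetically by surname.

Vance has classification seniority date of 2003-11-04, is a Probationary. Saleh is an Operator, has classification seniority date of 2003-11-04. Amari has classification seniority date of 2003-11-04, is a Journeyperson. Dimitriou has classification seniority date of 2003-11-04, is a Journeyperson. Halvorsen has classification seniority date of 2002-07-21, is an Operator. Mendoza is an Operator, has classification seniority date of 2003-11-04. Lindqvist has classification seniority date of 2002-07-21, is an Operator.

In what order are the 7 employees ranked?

By classification seniority date (earlier first): Halvorsen and Lindqvist (both 2002-07-21); then Amari, Dimitriou, Mendoza, Saleh and Vance (each 2003-11-04).
Halvorsen and Lindqvist are each Operator, so the next rule applies.
Among Halvorsen and Lindqvist, alphabetically by surname: Halvorsen before Lindqvist.
Among Amari, Dimitriou, Mendoza, Saleh and Vance, by classification: Amari and Dimitriou (Journeyperson) before Mendoza and Saleh (Operator) before Vance (Probationary).
Among Amari and Dimitriou, alphabetically by surname: Amari before Dimitriou.
Among Mendoza and Saleh, alphabetically by surname: Mendoza before Saleh.
Full order: Halvorsen, Lindqvist, Amari, Dimitriou, Mendoza, Saleh, Vance.

Halvorsen, Lindqvist, Amari, Dimitriou, Mendoza, Saleh, Vance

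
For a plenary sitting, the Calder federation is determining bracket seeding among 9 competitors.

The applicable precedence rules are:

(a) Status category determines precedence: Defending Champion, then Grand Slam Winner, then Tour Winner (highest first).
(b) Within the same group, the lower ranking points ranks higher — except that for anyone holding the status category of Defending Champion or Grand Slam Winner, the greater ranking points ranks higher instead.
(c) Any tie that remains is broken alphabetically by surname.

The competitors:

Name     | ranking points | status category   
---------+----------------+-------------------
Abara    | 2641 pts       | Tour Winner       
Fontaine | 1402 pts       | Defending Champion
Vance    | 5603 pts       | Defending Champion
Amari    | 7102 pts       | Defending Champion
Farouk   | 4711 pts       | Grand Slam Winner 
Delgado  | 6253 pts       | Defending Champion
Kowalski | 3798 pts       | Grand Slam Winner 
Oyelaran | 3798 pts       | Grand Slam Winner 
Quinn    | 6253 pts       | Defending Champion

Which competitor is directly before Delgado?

Amari

By status category: Amari, Delgado, Quinn, Vance and Fontaine (Defending Champion); then Farouk, Kowalski and Oyelaran (Grand Slam Winner); then Abara (Tour Winner).
Among Amari, Delgado, Quinn, Vance and Fontaine, by ranking points (higher first) (reversed rule for this group): Amari (7102 pts) before Delgado and Quinn (6253 pts) before Vance (5603 pts) before Fontaine (1402 pts).
Among Delgado and Quinn, alphabetically by surname: Delgado before Quinn.
Among Farouk, Kowalski and Oyelaran, by ranking points (higher first) (reversed rule for this group): Farouk (4711 pts) before Kowalski and Oyelaran (3798 pts).
Among Kowalski and Oyelaran, alphabetically by surname: Kowalski before Oyelaran.
Order: Amari, Delgado, Quinn, Vance, Fontaine, Farouk, Kowalski, Oyelaran, Abara.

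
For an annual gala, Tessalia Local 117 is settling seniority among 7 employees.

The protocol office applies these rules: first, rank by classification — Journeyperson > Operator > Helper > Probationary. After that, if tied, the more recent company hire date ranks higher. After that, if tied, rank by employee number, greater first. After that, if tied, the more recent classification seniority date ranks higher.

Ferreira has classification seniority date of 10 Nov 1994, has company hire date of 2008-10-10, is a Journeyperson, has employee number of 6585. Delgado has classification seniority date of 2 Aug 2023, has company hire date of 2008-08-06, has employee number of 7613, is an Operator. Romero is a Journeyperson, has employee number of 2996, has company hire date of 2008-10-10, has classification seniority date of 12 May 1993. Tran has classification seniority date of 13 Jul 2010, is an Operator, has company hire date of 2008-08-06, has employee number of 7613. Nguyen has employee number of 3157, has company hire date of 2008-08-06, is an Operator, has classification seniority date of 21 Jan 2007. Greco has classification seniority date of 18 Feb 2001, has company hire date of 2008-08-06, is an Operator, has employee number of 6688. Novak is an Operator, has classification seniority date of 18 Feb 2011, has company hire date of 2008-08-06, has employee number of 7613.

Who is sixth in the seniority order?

Greco

By classification: Ferreira and Romero (Journeyperson); then Delgado, Novak, Tran, Greco and Nguyen (Operator).
Ferreira and Romero both have company hire date 2008-10-10, so the next rule applies.
Among Ferreira and Romero, by employee number (higher first): Ferreira (6585) before Romero (2996).
Delgado, Novak, Tran, Greco and Nguyen all have company hire date 2008-08-06, so the next rule applies.
Among Delgado, Novak, Tran, Greco and Nguyen, by employee number (higher first): Delgado, Novak and Tran (7613) before Greco (6688) before Nguyen (3157).
Among Delgado, Novak and Tran, by classification seniority date (later first): Delgado (2 Aug 2023) before Novak (18 Feb 2011) before Tran (13 Jul 2010).
Order: Ferreira, Romero, Delgado, Novak, Tran, Greco, Nguyen.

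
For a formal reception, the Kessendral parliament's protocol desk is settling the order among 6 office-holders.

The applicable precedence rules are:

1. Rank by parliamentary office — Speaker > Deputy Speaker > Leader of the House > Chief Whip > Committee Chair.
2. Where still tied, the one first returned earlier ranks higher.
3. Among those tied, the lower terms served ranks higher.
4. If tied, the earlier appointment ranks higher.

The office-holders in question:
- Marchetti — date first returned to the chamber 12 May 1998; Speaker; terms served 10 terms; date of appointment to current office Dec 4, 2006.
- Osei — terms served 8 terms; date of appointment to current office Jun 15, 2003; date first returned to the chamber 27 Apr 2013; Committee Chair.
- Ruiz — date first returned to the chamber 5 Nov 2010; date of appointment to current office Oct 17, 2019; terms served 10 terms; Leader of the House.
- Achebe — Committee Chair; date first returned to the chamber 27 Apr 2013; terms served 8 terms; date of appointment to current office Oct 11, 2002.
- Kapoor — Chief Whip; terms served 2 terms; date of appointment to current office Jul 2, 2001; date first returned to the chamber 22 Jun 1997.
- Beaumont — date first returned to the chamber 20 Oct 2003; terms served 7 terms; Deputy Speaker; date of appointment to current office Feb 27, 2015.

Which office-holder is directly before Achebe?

Kapoor

By parliamentary office: Marchetti (Speaker); then Beaumont (Deputy Speaker); then Ruiz (Leader of the House); then Kapoor (Chief Whip); then Achebe and Osei (Committee Chair).
Achebe and Osei both have date first returned to the chamber 27 Apr 2013, so the next rule applies.
Achebe and Osei both have terms served 8 terms, so the next rule applies.
Among Achebe and Osei, by date of appointment to current office (earlier first): Achebe (Oct 11, 2002) before Osei (Jun 15, 2003).
Order: Marchetti, Beaumont, Ruiz, Kapoor, Achebe, Osei.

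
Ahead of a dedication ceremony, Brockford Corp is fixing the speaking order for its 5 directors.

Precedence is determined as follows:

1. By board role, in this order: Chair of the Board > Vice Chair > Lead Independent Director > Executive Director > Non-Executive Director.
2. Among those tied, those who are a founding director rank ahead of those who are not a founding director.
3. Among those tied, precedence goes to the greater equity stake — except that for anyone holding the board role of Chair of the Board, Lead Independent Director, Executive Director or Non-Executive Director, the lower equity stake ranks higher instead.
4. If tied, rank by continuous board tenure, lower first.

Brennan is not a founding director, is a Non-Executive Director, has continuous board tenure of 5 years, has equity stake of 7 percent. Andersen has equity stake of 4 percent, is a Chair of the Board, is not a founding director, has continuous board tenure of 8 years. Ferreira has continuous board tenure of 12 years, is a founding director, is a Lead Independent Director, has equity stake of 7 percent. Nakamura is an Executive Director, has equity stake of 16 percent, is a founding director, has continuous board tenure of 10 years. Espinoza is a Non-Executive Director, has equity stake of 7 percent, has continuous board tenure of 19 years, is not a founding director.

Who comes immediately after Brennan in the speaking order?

Espinoza

By board role: Andersen (Chair of the Board); then Ferreira (Lead Independent Director); then Nakamura (Executive Director); then Brennan and Espinoza (Non-Executive Director).
Brennan and Espinoza are each not a founding director, so the next rule applies.
Brennan and Espinoza both have equity stake 7 percent, so the next rule applies.
Among Brennan and Espinoza, by continuous board tenure (lower first): Brennan (5 years) before Espinoza (19 years).
Order: Andersen, Ferreira, Nakamura, Brennan, Espinoza.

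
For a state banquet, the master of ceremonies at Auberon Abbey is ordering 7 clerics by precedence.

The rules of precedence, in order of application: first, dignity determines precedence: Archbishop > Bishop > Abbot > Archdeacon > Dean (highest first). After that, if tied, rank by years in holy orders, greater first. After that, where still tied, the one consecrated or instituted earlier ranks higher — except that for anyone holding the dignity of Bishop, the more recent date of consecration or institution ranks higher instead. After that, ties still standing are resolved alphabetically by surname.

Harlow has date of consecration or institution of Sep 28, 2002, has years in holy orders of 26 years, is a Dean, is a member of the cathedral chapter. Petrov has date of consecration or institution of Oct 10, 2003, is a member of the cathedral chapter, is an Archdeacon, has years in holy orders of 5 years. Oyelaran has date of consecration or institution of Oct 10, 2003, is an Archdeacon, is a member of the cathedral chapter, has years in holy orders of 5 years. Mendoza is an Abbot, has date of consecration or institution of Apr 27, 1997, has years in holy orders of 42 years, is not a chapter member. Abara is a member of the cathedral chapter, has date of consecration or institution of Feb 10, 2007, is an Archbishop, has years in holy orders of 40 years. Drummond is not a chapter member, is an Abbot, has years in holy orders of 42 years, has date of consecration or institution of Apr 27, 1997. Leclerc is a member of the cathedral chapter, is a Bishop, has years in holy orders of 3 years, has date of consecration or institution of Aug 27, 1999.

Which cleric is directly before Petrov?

Oyelaran

By dignity: Abara (Archbishop); then Leclerc (Bishop); then Drummond and Mendoza (Abbot); then Oyelaran and Petrov (Archdeacon); then Harlow (Dean).
Drummond and Mendoza both have years in holy orders 42 years, so the next rule applies.
Drummond and Mendoza both have date of consecration or institution Apr 27, 1997, so the next rule applies.
Among Drummond and Mendoza, alphabetically by surname: Drummond before Mendoza.
Oyelaran and Petrov both have years in holy orders 5 years, so the next rule applies.
Oyelaran and Petrov both have date of consecration or institution Oct 10, 2003, so the next rule applies.
Among Oyelaran and Petrov, alphabetically by surname: Oyelaran before Petrov.
Order: Abara, Leclerc, Drummond, Mendoza, Oyelaran, Petrov, Harlow.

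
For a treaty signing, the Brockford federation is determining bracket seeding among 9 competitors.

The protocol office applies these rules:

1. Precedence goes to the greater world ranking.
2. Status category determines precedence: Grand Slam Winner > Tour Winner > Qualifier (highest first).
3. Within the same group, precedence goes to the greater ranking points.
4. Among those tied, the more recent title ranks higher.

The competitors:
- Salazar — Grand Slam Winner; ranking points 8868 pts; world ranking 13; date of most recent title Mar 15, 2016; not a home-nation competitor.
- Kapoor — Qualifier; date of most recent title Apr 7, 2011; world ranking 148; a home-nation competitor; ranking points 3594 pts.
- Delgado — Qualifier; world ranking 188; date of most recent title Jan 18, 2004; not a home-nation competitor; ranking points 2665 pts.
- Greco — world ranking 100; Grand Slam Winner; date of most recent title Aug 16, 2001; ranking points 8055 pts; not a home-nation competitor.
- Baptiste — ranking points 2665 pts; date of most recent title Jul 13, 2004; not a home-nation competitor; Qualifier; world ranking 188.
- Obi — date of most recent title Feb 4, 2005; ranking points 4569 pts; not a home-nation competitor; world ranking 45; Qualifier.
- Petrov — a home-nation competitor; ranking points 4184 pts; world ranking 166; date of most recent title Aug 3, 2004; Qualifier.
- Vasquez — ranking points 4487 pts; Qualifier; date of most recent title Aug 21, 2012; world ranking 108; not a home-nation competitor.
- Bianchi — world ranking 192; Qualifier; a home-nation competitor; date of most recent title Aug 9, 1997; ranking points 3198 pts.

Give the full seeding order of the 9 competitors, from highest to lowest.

Bianchi, Baptiste, Delgado, Petrov, Kapoor, Vasquez, Greco, Obi, Salazar

By world ranking (higher first): Bianchi (192); then Baptiste and Delgado (both 188); then Petrov (166); then Kapoor (148); then Vasquez (108); then Greco (100); then Obi (45); then Salazar (13).
Baptiste and Delgado are each Qualifier, so the next rule applies.
Baptiste and Delgado both have ranking points 2665 pts, so the next rule applies.
Among Baptiste and Delgado, by date of most recent title (later first): Baptiste (Jul 13, 2004) before Delgado (Jan 18, 2004).
Full order: Bianchi, Baptiste, Delgado, Petrov, Kapoor, Vasquez, Greco, Obi, Salazar.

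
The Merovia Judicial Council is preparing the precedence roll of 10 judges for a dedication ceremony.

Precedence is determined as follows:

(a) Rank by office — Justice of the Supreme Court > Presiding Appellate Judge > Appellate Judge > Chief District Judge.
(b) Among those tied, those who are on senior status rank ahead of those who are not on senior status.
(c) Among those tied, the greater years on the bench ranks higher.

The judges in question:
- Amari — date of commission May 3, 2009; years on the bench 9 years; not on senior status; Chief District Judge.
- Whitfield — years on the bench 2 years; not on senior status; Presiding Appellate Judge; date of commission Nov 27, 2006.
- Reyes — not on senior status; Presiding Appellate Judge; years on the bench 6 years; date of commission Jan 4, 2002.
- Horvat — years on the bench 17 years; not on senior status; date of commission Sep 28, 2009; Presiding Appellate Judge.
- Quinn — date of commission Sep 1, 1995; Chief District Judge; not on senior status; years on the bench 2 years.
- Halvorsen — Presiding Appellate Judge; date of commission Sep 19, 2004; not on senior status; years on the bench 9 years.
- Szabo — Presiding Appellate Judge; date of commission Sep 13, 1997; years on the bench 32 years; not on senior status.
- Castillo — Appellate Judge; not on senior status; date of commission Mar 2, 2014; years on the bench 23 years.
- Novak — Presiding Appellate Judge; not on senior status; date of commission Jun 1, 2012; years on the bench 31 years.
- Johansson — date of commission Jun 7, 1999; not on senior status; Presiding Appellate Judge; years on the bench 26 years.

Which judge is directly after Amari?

By office: Szabo, Novak, Johansson, Horvat, Halvorsen, Reyes and Whitfield (Presiding Appellate Judge); then Castillo (Appellate Judge); then Amari and Quinn (Chief District Judge).
Szabo, Novak, Johansson, Horvat, Halvorsen, Reyes and Whitfield are each not on senior status, so the next rule applies.
Among Szabo, Novak, Johansson, Horvat, Halvorsen, Reyes and Whitfield, by years on the bench (higher first): Szabo (32 years) before Novak (31 years) before Johansson (26 years) before Horvat (17 years) before Halvorsen (9 years) before Reyes (6 years) before Whitfield (2 years).
Amari and Quinn are each not on senior status, so the next rule applies.
Among Amari and Quinn, by years on the bench (higher first): Amari (9 years) before Quinn (2 years).
Order: Szabo, Novak, Johansson, Horvat, Halvorsen, Reyes, Whitfield, Castillo, Amari, Quinn.

Quinn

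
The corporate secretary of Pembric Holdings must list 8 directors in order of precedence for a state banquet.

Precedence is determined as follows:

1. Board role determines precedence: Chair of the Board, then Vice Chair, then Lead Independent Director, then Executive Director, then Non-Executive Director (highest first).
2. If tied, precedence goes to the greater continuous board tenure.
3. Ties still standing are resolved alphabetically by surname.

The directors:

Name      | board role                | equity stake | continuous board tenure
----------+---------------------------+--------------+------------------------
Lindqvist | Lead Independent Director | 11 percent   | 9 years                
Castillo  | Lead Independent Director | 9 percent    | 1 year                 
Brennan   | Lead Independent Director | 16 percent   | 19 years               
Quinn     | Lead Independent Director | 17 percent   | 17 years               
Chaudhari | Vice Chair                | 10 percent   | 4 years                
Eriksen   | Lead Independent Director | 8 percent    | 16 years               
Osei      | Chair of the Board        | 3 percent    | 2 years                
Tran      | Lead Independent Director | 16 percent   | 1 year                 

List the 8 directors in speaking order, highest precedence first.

Osei, Chaudhari, Brennan, Quinn, Eriksen, Lindqvist, Castillo, Tran

By board role: Osei (Chair of the Board); then Chaudhari (Vice Chair); then Brennan, Quinn, Eriksen, Lindqvist, Castillo and Tran (Lead Independent Director).
Among Brennan, Quinn, Eriksen, Lindqvist, Castillo and Tran, by continuous board tenure (higher first): Brennan (19 years) before Quinn (17 years) before Eriksen (16 years) before Lindqvist (9 years) before Castillo and Tran (1 year).
Among Castillo and Tran, alphabetically by surname: Castillo before Tran.
Full order: Osei, Chaudhari, Brennan, Quinn, Eriksen, Lindqvist, Castillo, Tran.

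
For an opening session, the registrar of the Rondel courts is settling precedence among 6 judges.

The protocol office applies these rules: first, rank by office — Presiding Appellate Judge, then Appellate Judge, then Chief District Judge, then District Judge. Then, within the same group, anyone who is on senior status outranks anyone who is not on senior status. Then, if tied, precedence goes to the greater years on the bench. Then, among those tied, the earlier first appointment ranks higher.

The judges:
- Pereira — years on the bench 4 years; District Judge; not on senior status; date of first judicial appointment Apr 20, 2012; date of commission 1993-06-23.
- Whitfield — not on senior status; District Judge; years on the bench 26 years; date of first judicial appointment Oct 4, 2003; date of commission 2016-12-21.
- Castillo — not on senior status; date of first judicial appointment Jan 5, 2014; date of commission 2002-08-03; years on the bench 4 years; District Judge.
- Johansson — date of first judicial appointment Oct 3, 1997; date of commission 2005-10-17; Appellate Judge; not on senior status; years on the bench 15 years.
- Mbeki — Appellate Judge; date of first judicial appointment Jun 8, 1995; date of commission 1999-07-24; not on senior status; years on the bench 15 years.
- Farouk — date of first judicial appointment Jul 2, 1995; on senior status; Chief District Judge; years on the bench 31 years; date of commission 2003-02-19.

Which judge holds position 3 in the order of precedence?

Farouk

By office: Mbeki and Johansson (Appellate Judge); then Farouk (Chief District Judge); then Whitfield, Pereira and Castillo (District Judge).
Mbeki and Johansson are each not on senior status, so the next rule applies.
Mbeki and Johansson both have years on the bench 15 years, so the next rule applies.
Among Mbeki and Johansson, by date of first judicial appointment (earlier first): Mbeki (Jun 8, 1995) before Johansson (Oct 3, 1997).
Whitfield, Pereira and Castillo are each not on senior status, so the next rule applies.
Among Whitfield, Pereira and Castillo, by years on the bench (higher first): Whitfield (26 years) before Pereira and Castillo (4 years).
Among Pereira and Castillo, by date of first judicial appointment (earlier first): Pereira (Apr 20, 2012) before Castillo (Jan 5, 2014).
Order: Mbeki, Johansson, Farouk, Whitfield, Pereira, Castillo.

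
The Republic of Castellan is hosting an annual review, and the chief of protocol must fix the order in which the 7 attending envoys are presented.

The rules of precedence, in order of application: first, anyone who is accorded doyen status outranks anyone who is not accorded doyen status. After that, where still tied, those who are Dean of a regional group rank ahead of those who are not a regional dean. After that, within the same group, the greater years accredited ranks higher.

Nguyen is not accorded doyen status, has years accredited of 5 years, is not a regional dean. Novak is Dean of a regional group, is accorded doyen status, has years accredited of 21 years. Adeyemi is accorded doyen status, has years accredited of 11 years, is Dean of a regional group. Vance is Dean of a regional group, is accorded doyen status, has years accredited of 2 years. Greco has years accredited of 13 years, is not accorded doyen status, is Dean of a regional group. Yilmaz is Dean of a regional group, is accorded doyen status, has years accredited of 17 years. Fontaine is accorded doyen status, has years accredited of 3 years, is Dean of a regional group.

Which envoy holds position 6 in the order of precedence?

By the first rule: Novak, Yilmaz, Adeyemi, Fontaine and Vance (each accorded doyen status); then Greco and Nguyen (both not accorded doyen status).
Novak, Yilmaz, Adeyemi, Fontaine and Vance are each Dean of a regional group, so the next rule applies.
Among Novak, Yilmaz, Adeyemi, Fontaine and Vance, by years accredited (higher first): Novak (21 years) before Yilmaz (17 years) before Adeyemi (11 years) before Fontaine (3 years) before Vance (2 years).
Among Greco and Nguyen, Dean of a regional group before not a regional dean: Greco (Dean of a regional group) before Nguyen (not a regional dean).
Order: Novak, Yilmaz, Adeyemi, Fontaine, Vance, Greco, Nguyen.

Greco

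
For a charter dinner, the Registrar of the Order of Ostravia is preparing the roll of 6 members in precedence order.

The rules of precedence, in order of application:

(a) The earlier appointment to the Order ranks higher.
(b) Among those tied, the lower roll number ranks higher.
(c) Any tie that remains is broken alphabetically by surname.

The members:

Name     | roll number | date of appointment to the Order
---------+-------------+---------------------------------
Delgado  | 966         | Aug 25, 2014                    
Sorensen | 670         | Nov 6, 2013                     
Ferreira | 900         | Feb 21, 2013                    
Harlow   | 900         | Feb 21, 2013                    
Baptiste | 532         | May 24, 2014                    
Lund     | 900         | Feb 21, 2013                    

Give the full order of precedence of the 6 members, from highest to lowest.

Ferreira, Harlow, Lund, Sorensen, Baptiste, Delgado

By date of appointment to the Order (earlier first): Ferreira, Harlow and Lund (each Feb 21, 2013); then Sorensen (Nov 6, 2013); then Baptiste (May 24, 2014); then Delgado (Aug 25, 2014).
Ferreira, Harlow and Lund all have roll number 900, so the next rule applies.
Among Ferreira, Harlow and Lund, alphabetically by surname: Ferreira before Harlow before Lund.
Full order: Ferreira, Harlow, Lund, Sorensen, Baptiste, Delgado.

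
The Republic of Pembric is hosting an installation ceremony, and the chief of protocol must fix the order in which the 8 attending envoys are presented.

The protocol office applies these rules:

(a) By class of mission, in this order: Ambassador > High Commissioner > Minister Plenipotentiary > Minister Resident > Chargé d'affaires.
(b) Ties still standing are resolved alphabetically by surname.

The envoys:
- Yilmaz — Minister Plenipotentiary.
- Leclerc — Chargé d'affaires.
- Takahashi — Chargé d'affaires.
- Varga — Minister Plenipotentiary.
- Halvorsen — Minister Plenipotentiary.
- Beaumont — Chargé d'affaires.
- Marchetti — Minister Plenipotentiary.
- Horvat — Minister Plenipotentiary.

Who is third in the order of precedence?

By class of mission: Halvorsen, Horvat, Marchetti, Varga and Yilmaz (Minister Plenipotentiary); then Beaumont, Leclerc and Takahashi (Chargé d'affaires).
Among Halvorsen, Horvat, Marchetti, Varga and Yilmaz, alphabetically by surname: Halvorsen before Horvat before Marchetti before Varga before Yilmaz.
Among Beaumont, Leclerc and Takahashi, alphabetically by surname: Beaumont before Leclerc before Takahashi.
Order: Halvorsen, Horvat, Marchetti, Varga, Yilmaz, Beaumont, Leclerc, Takahashi.

Marchetti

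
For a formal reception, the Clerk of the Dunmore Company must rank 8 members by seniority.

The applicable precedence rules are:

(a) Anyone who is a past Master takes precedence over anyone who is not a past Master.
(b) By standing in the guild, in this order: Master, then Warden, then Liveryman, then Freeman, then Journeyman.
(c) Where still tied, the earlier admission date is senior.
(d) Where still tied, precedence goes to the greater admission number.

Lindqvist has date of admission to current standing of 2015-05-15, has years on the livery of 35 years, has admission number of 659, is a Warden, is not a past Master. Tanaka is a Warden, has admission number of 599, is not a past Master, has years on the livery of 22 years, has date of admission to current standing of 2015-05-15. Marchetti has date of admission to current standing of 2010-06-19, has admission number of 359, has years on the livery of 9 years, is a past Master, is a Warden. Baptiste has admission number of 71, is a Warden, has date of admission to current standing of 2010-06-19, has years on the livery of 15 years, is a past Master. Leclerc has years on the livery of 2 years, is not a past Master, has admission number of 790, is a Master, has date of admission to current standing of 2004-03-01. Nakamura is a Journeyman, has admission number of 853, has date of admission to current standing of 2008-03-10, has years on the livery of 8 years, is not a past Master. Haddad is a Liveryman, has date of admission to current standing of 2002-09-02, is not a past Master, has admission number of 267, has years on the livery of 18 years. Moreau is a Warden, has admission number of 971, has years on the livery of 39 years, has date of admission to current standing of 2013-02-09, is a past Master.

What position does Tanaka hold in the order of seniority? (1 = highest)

By the first rule: Marchetti, Baptiste and Moreau (each a past Master); then Leclerc, Lindqvist, Tanaka, Haddad and Nakamura (each not a past Master).
Marchetti, Baptiste and Moreau are each Warden, so the next rule applies.
Among Marchetti, Baptiste and Moreau, by date of admission to current standing (earlier first): Marchetti and Baptiste (2010-06-19) before Moreau (2013-02-09).
Among Marchetti and Baptiste, by admission number (higher first): Marchetti (359) before Baptiste (71).
Among Leclerc, Lindqvist, Tanaka, Haddad and Nakamura, by standing in the guild: Leclerc (Master) before Lindqvist and Tanaka (Warden) before Haddad (Liveryman) before Nakamura (Journeyman).
Lindqvist and Tanaka both have date of admission to current standing 2015-05-15, so the next rule applies.
Among Lindqvist and Tanaka, by admission number (higher first): Lindqvist (659) before Tanaka (599).
Order: Marchetti, Baptiste, Moreau, Leclerc, Lindqvist, Tanaka, Haddad, Nakamura. So position 6.

6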